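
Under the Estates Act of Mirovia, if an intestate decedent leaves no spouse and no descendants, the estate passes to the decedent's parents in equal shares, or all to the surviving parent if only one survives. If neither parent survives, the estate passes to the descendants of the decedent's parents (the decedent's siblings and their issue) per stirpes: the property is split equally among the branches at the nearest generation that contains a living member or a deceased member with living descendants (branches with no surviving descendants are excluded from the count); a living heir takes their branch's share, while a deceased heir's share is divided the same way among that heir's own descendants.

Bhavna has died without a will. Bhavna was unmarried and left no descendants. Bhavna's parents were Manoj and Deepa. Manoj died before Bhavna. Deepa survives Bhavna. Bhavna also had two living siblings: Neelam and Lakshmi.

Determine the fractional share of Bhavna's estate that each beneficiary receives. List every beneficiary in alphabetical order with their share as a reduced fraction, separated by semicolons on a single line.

Deepa 1

Only one parent, Deepa, survives, so Deepa takes the entire estate. The siblings take nothing because a surviving parent has priority.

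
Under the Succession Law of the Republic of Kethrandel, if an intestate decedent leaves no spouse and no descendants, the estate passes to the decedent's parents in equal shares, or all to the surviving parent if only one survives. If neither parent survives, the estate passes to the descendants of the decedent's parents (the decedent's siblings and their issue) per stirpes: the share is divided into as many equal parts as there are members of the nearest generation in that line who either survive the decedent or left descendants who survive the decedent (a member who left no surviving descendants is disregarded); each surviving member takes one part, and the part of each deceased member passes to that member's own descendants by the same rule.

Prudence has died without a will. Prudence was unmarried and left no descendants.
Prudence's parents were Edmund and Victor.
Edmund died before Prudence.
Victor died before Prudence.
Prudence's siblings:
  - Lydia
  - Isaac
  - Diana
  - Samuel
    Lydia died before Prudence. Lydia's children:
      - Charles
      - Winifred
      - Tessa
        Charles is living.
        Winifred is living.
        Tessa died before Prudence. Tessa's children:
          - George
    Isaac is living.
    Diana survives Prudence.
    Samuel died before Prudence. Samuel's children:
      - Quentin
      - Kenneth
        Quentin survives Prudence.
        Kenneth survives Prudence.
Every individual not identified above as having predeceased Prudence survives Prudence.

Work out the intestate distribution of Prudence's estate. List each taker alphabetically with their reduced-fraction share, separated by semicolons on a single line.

Charles 1/12; Diana 1/4; George 1/12; Isaac 1/4; Kenneth 1/8; Quentin 1/8; Winifred 1/12

Neither parent survives and there are no descendants, so the estate passes to Prudence's siblings and their issue per stirpes.
The estate is divided into 4 equal shares of 1/4 among Lydia, Isaac, Diana, Samuel.
Lydia predeceased; the 1/4 allotted to Lydia's branch passes to Lydia's issue by representation.
The 1/4 is divided into 3 equal shares of 1/12 among Charles, Winifred, Tessa.
Charles is living and takes 1/12.
Winifred is living and takes 1/12.
Tessa predeceased; the 1/12 allotted to Tessa's branch passes to Tessa's issue by representation.
George is the sole taker at this level and receives the full 1/12.
Isaac is living and takes 1/4.
Diana is living and takes 1/4.
Samuel predeceased; the 1/4 allotted to Samuel's branch passes to Samuel's issue by representation.
The 1/4 is divided into 2 equal shares of 1/8 among Quentin, Kenneth.
Quentin is living and takes 1/8.
Kenneth is living and takes 1/8.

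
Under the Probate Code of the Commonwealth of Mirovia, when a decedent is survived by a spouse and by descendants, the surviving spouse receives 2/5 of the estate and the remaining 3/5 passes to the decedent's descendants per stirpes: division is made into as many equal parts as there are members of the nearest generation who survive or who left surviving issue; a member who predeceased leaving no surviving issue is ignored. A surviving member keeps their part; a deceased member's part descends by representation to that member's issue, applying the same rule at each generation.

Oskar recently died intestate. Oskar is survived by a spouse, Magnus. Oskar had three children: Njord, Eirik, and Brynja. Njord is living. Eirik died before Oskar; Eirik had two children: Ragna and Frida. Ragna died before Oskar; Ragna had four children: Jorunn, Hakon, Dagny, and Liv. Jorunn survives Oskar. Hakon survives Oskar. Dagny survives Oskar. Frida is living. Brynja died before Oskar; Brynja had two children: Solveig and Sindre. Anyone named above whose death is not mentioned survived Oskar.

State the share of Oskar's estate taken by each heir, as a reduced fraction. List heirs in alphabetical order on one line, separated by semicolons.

Dagny 1/40; Frida 1/10; Hakon 1/40; Jorunn 1/40; Liv 1/40; Magnus 2/5; Njord 1/5; Sindre 1/10; Solveig 1/10

Magnus, as surviving spouse, takes 2/5.
The remaining 3/5 passes to Oskar's descendants per stirpes.
The 3/5 is divided into 3 equal shares of 1/5 among Njord, Eirik, Brynja.
Njord is living and takes 1/5.
Eirik predeceased; the 1/5 allotted to Eirik's branch passes to Eirik's issue by representation.
The 1/5 is divided into 2 equal shares of 1/10 among Ragna, Frida.
Ragna predeceased; the 1/10 allotted to Ragna's branch passes to Ragna's issue by representation.
The 1/10 is divided into 4 equal shares of 1/40 among Jorunn, Hakon, Dagny, Liv.
Jorunn is living and takes 1/40.
Hakon is living and takes 1/40.
Dagny is living and takes 1/40.
Liv is living and takes 1/40.
Frida is living and takes 1/10.
Brynja predeceased; the 1/5 allotted to Brynja's branch passes to Brynja's issue by representation.
The 1/5 is divided into 2 equal shares of 1/10 among Solveig, Sindre.
Solveig is living and takes 1/10.
Sindre is living and takes 1/10.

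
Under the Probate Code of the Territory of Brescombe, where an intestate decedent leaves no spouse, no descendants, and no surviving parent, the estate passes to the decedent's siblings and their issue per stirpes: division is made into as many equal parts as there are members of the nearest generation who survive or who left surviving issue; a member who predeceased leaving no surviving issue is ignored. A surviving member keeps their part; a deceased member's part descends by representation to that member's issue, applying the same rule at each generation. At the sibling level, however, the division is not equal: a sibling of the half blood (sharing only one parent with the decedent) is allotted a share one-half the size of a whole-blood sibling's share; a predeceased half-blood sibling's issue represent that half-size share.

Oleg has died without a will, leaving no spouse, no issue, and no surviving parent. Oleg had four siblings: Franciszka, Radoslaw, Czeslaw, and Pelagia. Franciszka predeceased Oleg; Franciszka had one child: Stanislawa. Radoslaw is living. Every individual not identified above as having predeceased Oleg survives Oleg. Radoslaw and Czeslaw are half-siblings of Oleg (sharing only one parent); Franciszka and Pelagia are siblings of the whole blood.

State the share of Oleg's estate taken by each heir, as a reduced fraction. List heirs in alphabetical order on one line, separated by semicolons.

Czeslaw 1/6; Pelagia 1/3; Radoslaw 1/6; Stanislawa 1/3

No spouse, descendants, or parent survives, so the estate passes to Oleg's siblings per stirpes.
Half-blood siblings count for one-half the weight of whole-blood siblings at the initial division.
Dividing 1 in proportion to weights (total weight 3): Franciszka (weight 1) → 1/3; Radoslaw (weight 1/2) → 1/6; Czeslaw (weight 1/2) → 1/6; Pelagia (weight 1) → 1/3.
Franciszka predeceased; the 1/3 allotted to Franciszka's branch passes to Franciszka's issue by representation.
Stanislawa is the sole taker at this level and receives the full 1/3.
Radoslaw is living and takes 1/6.
Czeslaw is living and takes 1/6.
Pelagia is living and takes 1/3.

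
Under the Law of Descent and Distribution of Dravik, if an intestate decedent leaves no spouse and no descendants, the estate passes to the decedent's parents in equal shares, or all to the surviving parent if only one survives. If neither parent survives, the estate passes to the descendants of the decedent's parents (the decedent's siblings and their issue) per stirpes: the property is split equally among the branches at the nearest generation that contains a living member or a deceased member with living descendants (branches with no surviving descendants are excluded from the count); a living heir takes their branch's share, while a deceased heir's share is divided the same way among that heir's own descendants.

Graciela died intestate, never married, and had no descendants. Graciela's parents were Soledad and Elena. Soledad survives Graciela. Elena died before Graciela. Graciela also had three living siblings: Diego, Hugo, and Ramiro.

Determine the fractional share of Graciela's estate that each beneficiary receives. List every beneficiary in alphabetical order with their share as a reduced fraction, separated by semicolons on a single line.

Soledad 1

Only one parent, Soledad, survives, so Soledad takes the entire estate. The siblings take nothing because a surviving parent has priority.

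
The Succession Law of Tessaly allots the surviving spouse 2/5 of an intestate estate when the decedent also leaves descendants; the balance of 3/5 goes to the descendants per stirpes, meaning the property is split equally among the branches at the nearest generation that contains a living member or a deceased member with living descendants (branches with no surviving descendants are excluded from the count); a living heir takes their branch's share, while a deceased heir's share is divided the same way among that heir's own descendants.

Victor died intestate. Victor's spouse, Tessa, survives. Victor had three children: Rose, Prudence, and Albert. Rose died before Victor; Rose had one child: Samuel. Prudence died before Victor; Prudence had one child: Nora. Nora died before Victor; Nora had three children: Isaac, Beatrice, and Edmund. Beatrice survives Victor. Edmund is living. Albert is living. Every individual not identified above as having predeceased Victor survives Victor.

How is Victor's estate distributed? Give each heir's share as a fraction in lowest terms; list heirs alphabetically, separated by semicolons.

Albert 1/5; Beatrice 1/15; Edmund 1/15; Isaac 1/15; Samuel 1/5; Tessa 2/5

Tessa, as surviving spouse, takes 2/5.
The remaining 3/5 passes to Victor's descendants per stirpes.
The 3/5 is divided into 3 equal shares of 1/5 among Rose, Prudence, Albert.
Rose predeceased; the 1/5 allotted to Rose's branch passes to Rose's issue by representation.
Samuel is the sole taker at this level and receives the full 1/5.
Prudence predeceased; the 1/5 allotted to Prudence's branch passes to Prudence's issue by representation.
Nora's line is the sole branch at this level, so the full 1/5 passes to Nora's issue by representation.
The 1/5 is divided into 3 equal shares of 1/15 among Isaac, Beatrice, Edmund.
Isaac is living and takes 1/15.
Beatrice is living and takes 1/15.
Edmund is living and takes 1/15.
Albert is living and takes 1/5.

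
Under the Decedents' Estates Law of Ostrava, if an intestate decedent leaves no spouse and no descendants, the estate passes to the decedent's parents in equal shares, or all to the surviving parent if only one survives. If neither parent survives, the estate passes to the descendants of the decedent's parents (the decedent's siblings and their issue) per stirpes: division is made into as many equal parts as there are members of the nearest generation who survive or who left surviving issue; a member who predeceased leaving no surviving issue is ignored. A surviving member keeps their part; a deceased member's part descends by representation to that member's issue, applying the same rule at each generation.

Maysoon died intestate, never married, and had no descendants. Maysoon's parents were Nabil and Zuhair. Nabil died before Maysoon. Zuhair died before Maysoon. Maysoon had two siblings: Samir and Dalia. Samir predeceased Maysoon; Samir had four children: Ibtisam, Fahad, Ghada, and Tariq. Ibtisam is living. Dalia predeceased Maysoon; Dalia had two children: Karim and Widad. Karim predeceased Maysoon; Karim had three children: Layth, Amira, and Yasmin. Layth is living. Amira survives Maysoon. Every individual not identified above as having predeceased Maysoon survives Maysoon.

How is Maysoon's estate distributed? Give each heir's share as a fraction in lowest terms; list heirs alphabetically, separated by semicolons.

Neither parent survives and there are no descendants, so the estate passes to Maysoon's siblings and their issue per stirpes.
The estate is divided into 2 equal shares of 1/2 among Samir, Dalia.
Samir predeceased; the 1/2 allotted to Samir's branch passes to Samir's issue by representation.
The 1/2 is divided into 4 equal shares of 1/8 among Ibtisam, Fahad, Ghada, Tariq.
Ibtisam is living and takes 1/8.
Fahad is living and takes 1/8.
Ghada is living and takes 1/8.
Tariq is living and takes 1/8.
Dalia predeceased; the 1/2 allotted to Dalia's branch passes to Dalia's issue by representation.
The 1/2 is divided into 2 equal shares of 1/4 among Karim, Widad.
Karim predeceased; the 1/4 allotted to Karim's branch passes to Karim's issue by representation.
The 1/4 is divided into 3 equal shares of 1/12 among Layth, Amira, Yasmin.
Layth is living and takes 1/12.
Amira is living and takes 1/12.
Yasmin is living and takes 1/12.
Widad is living and takes 1/4.

Amira 1/12; Fahad 1/8; Ghada 1/8; Ibtisam 1/8; Layth 1/12; Tariq 1/8; Widad 1/4; Yasmin 1/12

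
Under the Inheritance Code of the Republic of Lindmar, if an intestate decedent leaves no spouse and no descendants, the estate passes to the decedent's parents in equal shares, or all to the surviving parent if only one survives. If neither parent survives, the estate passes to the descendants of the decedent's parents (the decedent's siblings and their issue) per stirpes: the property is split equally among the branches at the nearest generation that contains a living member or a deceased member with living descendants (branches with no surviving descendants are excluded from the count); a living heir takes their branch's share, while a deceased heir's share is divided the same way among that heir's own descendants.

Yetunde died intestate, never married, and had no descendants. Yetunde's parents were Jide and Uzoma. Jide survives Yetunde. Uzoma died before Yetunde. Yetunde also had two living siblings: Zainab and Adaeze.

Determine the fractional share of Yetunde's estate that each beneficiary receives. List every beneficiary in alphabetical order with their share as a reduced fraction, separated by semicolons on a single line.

Only one parent, Jide, survives, so Jide takes the entire estate. The siblings take nothing because a surviving parent has priority.

Jide 1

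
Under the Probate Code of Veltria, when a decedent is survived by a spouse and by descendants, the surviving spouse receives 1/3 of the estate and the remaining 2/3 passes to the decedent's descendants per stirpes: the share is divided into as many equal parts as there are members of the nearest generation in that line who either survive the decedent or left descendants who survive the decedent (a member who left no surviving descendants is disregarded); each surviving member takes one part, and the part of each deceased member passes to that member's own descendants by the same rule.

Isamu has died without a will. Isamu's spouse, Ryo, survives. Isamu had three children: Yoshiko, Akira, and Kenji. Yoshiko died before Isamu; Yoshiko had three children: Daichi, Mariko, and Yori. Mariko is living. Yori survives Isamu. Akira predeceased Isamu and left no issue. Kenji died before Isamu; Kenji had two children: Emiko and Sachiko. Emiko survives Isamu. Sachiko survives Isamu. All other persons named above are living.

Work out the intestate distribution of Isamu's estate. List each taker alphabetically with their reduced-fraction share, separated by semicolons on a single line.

Daichi 1/9; Emiko 1/6; Mariko 1/9; Ryo 1/3; Sachiko 1/6; Yori 1/9

Ryo, as surviving spouse, takes 1/3.
The remaining 2/3 passes to Isamu's descendants per stirpes.
Akira left no surviving issue, so that branch lapses and is disregarded.
The 2/3 is divided into 2 equal shares of 1/3 among Yoshiko, Kenji.
Yoshiko predeceased; the 1/3 allotted to Yoshiko's branch passes to Yoshiko's issue by representation.
The 1/3 is divided into 3 equal shares of 1/9 among Daichi, Mariko, Yori.
Daichi is living and takes 1/9.
Mariko is living and takes 1/9.
Yori is living and takes 1/9.
Kenji predeceased; the 1/3 allotted to Kenji's branch passes to Kenji's issue by representation.
The 1/3 is divided into 2 equal shares of 1/6 among Emiko, Sachiko.
Emiko is living and takes 1/6.
Sachiko is living and takes 1/6.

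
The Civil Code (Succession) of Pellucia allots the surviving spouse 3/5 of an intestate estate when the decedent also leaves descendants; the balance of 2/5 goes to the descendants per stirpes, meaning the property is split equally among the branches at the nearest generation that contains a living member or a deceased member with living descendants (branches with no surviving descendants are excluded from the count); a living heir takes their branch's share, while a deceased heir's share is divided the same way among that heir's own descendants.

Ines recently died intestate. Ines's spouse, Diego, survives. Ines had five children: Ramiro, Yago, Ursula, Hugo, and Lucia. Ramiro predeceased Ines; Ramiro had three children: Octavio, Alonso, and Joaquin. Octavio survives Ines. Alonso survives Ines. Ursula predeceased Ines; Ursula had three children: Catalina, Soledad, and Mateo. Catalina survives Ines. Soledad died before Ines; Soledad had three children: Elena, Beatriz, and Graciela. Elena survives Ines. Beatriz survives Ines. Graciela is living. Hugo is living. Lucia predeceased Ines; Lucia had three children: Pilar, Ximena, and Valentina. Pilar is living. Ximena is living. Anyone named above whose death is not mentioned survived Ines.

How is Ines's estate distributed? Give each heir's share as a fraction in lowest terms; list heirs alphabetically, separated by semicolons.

Diego, as surviving spouse, takes 3/5.
The remaining 2/5 passes to Ines's descendants per stirpes.
The 2/5 is divided into 5 equal shares of 2/25 among Ramiro, Yago, Ursula, Hugo, Lucia.
Ramiro predeceased; the 2/25 allotted to Ramiro's branch passes to Ramiro's issue by representation.
The 2/25 is divided into 3 equal shares of 2/75 among Octavio, Alonso, Joaquin.
Octavio is living and takes 2/75.
Alonso is living and takes 2/75.
Joaquin is living and takes 2/75.
Yago is living and takes 2/25.
Ursula predeceased; the 2/25 allotted to Ursula's branch passes to Ursula's issue by representation.
The 2/25 is divided into 3 equal shares of 2/75 among Catalina, Soledad, Mateo.
Catalina is living and takes 2/75.
Soledad predeceased; the 2/75 allotted to Soledad's branch passes to Soledad's issue by representation.
The 2/75 is divided into 3 equal shares of 2/225 among Elena, Beatriz, Graciela.
Elena is living and takes 2/225.
Beatriz is living and takes 2/225.
Graciela is living and takes 2/225.
Mateo is living and takes 2/75.
Hugo is living and takes 2/25.
Lucia predeceased; the 2/25 allotted to Lucia's branch passes to Lucia's issue by representation.
The 2/25 is divided into 3 equal shares of 2/75 among Pilar, Ximena, Valentina.
Pilar is living and takes 2/75.
Ximena is living and takes 2/75.
Valentina is living and takes 2/75.

Alonso 2/75; Beatriz 2/225; Catalina 2/75; Diego 3/5; Elena 2/225; Graciela 2/225; Hugo 2/25; Joaquin 2/75; Mateo 2/75; Octavio 2/75; Pilar 2/75; Valentina 2/75; Ximena 2/75; Yago 2/25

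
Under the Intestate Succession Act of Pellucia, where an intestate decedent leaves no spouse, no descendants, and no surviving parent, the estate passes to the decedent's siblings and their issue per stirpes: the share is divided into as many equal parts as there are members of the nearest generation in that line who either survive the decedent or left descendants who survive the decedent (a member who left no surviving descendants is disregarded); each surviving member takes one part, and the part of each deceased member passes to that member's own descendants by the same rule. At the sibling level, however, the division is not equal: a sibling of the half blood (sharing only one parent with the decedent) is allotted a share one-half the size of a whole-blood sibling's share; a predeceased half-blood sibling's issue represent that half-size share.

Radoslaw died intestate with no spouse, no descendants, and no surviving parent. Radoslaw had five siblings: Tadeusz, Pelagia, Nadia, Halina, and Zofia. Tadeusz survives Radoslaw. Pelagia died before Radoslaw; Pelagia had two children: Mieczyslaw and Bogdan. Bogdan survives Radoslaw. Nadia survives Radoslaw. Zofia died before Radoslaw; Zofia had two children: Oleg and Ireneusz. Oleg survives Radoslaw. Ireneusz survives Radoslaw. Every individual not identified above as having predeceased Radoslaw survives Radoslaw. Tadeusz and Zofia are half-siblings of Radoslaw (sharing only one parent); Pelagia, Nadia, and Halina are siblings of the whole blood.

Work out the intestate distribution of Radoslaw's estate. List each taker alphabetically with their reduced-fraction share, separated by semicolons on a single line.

Bogdan 1/8; Halina 1/4; Ireneusz 1/16; Mieczyslaw 1/8; Nadia 1/4; Oleg 1/16; Tadeusz 1/8

No spouse, descendants, or parent survives, so the estate passes to Radoslaw's siblings per stirpes.
Half-blood siblings count for one-half the weight of whole-blood siblings at the initial division.
Dividing 1 in proportion to weights (total weight 4): Tadeusz (weight 1/2) → 1/8; Pelagia (weight 1) → 1/4; Nadia (weight 1) → 1/4; Halina (weight 1) → 1/4; Zofia (weight 1/2) → 1/8.
Tadeusz is living and takes 1/8.
Pelagia predeceased; the 1/4 allotted to Pelagia's branch passes to Pelagia's issue by representation.
The 1/4 is divided into 2 equal shares of 1/8 among Mieczyslaw, Bogdan.
Mieczyslaw is living and takes 1/8.
Bogdan is living and takes 1/8.
Nadia is living and takes 1/4.
Halina is living and takes 1/4.
Zofia predeceased; the 1/8 allotted to Zofia's branch passes to Zofia's issue by representation.
The 1/8 is divided into 2 equal shares of 1/16 among Oleg, Ireneusz.
Oleg is living and takes 1/16.
Ireneusz is living and takes 1/16.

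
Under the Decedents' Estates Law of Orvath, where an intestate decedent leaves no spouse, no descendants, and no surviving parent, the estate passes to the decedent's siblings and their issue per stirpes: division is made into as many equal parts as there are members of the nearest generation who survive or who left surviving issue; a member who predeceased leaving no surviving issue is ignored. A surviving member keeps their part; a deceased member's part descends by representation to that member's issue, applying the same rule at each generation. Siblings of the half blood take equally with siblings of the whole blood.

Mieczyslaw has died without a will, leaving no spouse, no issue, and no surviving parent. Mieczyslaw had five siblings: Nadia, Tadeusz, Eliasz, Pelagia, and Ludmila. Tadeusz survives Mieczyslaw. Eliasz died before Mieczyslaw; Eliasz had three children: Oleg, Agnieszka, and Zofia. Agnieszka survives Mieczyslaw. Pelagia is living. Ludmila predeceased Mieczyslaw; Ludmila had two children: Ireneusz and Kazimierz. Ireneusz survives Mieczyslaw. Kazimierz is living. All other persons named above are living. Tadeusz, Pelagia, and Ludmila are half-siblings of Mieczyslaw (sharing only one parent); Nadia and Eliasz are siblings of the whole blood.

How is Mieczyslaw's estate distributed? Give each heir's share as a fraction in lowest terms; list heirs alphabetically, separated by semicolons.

No spouse, descendants, or parent survives, so the estate passes to Mieczyslaw's siblings per stirpes.
Half-blood and whole-blood siblings take equally under the stated rule.
The estate is divided into 5 equal shares of 1/5 among Nadia, Tadeusz, Eliasz, Pelagia, Ludmila.
Nadia is living and takes 1/5.
Tadeusz is living and takes 1/5.
Eliasz predeceased; the 1/5 allotted to Eliasz's branch passes to Eliasz's issue by representation.
The 1/5 is divided into 3 equal shares of 1/15 among Oleg, Agnieszka, Zofia.
Oleg is living and takes 1/15.
Agnieszka is living and takes 1/15.
Zofia is living and takes 1/15.
Pelagia is living and takes 1/5.
Ludmila predeceased; the 1/5 allotted to Ludmila's branch passes to Ludmila's issue by representation.
The 1/5 is divided into 2 equal shares of 1/10 among Ireneusz, Kazimierz.
Ireneusz is living and takes 1/10.
Kazimierz is living and takes 1/10.

Agnieszka 1/15; Ireneusz 1/10; Kazimierz 1/10; Nadia 1/5; Oleg 1/15; Pelagia 1/5; Tadeusz 1/5; Zofia 1/15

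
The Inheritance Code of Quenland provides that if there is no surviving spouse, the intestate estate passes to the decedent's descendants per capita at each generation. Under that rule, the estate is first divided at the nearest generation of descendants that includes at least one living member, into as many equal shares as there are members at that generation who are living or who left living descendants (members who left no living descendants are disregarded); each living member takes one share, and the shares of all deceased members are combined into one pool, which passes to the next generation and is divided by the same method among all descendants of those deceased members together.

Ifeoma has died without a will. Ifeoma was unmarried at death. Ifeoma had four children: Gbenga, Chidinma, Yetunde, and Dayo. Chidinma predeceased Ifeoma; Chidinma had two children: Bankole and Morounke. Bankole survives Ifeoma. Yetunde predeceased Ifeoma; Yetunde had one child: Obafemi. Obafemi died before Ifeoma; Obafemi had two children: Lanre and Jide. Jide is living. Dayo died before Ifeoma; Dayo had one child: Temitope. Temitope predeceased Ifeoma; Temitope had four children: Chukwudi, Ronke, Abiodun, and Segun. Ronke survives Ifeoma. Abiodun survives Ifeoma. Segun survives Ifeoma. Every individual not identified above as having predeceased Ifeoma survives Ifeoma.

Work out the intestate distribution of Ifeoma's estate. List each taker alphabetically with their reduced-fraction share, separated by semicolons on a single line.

Abiodun 1/16; Bankole 3/16; Chukwudi 1/16; Gbenga 1/4; Jide 1/16; Lanre 1/16; Morounke 3/16; Ronke 1/16; Segun 1/16

There is no surviving spouse, so the entire estate passes to Ifeoma's descendants per capita at each generation.
At generation 1 (Gbenga, Chidinma, Yetunde, Dayo) there are 4 shares of (1)/4 = 1/4 each.
Living: Gbenga — each takes 1/4.
Deceased: Chidinma, Yetunde, and Dayo. Their combined 3/4 is pooled and carried to generation 2.
At generation 2 (Bankole, Morounke, Obafemi, Temitope) there are 4 shares of (3/4)/4 = 3/16 each.
Living: Bankole and Morounke — each takes 3/16.
Deceased: Obafemi and Temitope. Their combined 3/8 is pooled and carried to generation 3.
At generation 3 (Lanre, Jide, Chukwudi, Ronke, Abiodun, Segun) there are 6 shares of (3/8)/6 = 1/16 each.
Living: Lanre, Jide, Chukwudi, Ronke, Abiodun, and Segun — each takes 1/16.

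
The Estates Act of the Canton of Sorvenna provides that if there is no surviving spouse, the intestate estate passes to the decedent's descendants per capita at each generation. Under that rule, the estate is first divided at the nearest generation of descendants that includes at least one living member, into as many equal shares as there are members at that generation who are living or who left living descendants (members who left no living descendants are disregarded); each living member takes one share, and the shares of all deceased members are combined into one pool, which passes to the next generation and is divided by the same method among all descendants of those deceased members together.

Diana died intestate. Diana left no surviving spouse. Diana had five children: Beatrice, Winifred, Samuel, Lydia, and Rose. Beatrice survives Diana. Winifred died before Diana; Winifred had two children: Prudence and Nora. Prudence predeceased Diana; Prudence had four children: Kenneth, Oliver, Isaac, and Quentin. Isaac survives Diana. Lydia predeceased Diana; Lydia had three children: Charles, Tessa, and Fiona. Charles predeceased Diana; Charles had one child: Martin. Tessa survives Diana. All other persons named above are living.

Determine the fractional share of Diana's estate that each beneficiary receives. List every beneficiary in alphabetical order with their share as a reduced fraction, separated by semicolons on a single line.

Beatrice 1/5; Fiona 2/25; Isaac 4/125; Kenneth 4/125; Martin 4/125; Nora 2/25; Oliver 4/125; Quentin 4/125; Rose 1/5; Samuel 1/5; Tessa 2/25

There is no surviving spouse, so the entire estate passes to Diana's descendants per capita at each generation.
At generation 1 (Beatrice, Winifred, Samuel, Lydia, Rose) there are 5 shares of (1)/5 = 1/5 each.
Living: Beatrice, Samuel, and Rose — each takes 1/5.
Deceased: Winifred and Lydia. Their combined 2/5 is pooled and carried to generation 2.
At generation 2 (Prudence, Nora, Charles, Tessa, Fiona) there are 5 shares of (2/5)/5 = 2/25 each.
Living: Nora, Tessa, and Fiona — each takes 2/25.
Deceased: Prudence and Charles. Their combined 4/25 is pooled and carried to generation 3.
At generation 3 (Kenneth, Oliver, Isaac, Quentin, Martin) there are 5 shares of (4/25)/5 = 4/125 each.
Living: Kenneth, Oliver, Isaac, Quentin, and Martin — each takes 4/125.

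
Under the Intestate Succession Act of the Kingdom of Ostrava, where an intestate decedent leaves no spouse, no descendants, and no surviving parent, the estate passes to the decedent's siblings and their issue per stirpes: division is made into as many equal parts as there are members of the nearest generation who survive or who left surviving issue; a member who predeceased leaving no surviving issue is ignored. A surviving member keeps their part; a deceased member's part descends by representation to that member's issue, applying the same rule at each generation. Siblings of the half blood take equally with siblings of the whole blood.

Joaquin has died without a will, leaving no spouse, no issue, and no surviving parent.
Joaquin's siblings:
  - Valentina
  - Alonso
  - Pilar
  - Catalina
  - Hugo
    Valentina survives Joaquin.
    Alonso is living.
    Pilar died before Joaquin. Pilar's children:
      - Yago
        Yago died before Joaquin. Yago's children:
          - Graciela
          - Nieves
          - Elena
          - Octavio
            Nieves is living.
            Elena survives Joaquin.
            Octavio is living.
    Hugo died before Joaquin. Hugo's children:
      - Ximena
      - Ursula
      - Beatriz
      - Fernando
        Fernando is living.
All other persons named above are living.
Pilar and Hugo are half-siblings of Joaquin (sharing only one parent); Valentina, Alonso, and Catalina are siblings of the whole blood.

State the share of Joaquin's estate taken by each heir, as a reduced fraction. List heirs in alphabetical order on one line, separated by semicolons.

Alonso 1/5; Beatriz 1/20; Catalina 1/5; Elena 1/20; Fernando 1/20; Graciela 1/20; Nieves 1/20; Octavio 1/20; Ursula 1/20; Valentina 1/5; Ximena 1/20

No spouse, descendants, or parent survives, so the estate passes to Joaquin's siblings per stirpes.
Half-blood and whole-blood siblings take equally under the stated rule.
The estate is divided into 5 equal shares of 1/5 among Valentina, Alonso, Pilar, Catalina, Hugo.
Valentina is living and takes 1/5.
Alonso is living and takes 1/5.
Pilar predeceased; the 1/5 allotted to Pilar's branch passes to Pilar's issue by representation.
Yago's line is the sole branch at this level, so the full 1/5 passes to Yago's issue by representation.
The 1/5 is divided into 4 equal shares of 1/20 among Graciela, Nieves, Elena, Octavio.
Graciela is living and takes 1/20.
Nieves is living and takes 1/20.
Elena is living and takes 1/20.
Octavio is living and takes 1/20.
Catalina is living and takes 1/5.
Hugo predeceased; the 1/5 allotted to Hugo's branch passes to Hugo's issue by representation.
The 1/5 is divided into 4 equal shares of 1/20 among Ximena, Ursula, Beatriz, Fernando.
Ximena is living and takes 1/20.
Ursula is living and takes 1/20.
Beatriz is living and takes 1/20.
Fernando is living and takes 1/20.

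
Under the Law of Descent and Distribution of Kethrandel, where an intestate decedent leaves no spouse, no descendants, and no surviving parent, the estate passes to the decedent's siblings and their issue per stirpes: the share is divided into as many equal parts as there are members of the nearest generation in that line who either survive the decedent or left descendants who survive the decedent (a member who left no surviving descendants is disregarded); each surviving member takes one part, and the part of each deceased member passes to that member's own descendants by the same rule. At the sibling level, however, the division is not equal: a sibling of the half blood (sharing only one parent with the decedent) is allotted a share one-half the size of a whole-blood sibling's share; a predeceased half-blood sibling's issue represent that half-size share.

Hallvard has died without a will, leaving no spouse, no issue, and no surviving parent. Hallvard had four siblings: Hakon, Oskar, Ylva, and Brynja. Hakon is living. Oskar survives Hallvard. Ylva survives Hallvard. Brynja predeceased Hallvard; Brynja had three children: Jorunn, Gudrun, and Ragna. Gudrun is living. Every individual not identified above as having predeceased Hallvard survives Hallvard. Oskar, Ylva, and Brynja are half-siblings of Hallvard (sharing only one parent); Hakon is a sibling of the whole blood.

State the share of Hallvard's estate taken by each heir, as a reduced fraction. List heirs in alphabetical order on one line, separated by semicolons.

No spouse, descendants, or parent survives, so the estate passes to Hallvard's siblings per stirpes.
Half-blood siblings count for one-half the weight of whole-blood siblings at the initial division.
Dividing 1 in proportion to weights (total weight 5/2): Hakon (weight 1) → 2/5; Oskar (weight 1/2) → 1/5; Ylva (weight 1/2) → 1/5; Brynja (weight 1/2) → 1/5.
Hakon is living and takes 2/5.
Oskar is living and takes 1/5.
Ylva is living and takes 1/5.
Brynja predeceased; the 1/5 allotted to Brynja's branch passes to Brynja's issue by representation.
The 1/5 is divided into 3 equal shares of 1/15 among Jorunn, Gudrun, Ragna.
Jorunn is living and takes 1/15.
Gudrun is living and takes 1/15.
Ragna is living and takes 1/15.

Gudrun 1/15; Hakon 2/5; Jorunn 1/15; Oskar 1/5; Ragna 1/15; Ylva 1/5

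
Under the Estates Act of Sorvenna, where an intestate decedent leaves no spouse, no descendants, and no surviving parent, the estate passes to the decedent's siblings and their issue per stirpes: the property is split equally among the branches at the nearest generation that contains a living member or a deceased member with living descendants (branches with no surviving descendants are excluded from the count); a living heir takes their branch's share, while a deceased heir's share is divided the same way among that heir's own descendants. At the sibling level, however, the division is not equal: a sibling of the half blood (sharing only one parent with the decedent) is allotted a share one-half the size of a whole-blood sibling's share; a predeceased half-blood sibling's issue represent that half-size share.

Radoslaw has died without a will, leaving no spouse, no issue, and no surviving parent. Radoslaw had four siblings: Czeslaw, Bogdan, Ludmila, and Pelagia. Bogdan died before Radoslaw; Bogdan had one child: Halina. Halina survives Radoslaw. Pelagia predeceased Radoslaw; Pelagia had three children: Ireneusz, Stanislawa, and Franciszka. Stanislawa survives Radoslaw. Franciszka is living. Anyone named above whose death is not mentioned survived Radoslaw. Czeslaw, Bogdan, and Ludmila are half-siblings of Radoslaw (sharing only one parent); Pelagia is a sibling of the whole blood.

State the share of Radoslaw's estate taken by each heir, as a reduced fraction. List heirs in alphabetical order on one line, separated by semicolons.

Czeslaw 1/5; Franciszka 2/15; Halina 1/5; Ireneusz 2/15; Ludmila 1/5; Stanislawa 2/15

No spouse, descendants, or parent survives, so the estate passes to Radoslaw's siblings per stirpes.
Half-blood siblings count for one-half the weight of whole-blood siblings at the initial division.
Dividing 1 in proportion to weights (total weight 5/2): Czeslaw (weight 1/2) → 1/5; Bogdan (weight 1/2) → 1/5; Ludmila (weight 1/2) → 1/5; Pelagia (weight 1) → 2/5.
Czeslaw is living and takes 1/5.
Bogdan predeceased; the 1/5 allotted to Bogdan's branch passes to Bogdan's issue by representation.
Halina is the sole taker at this level and receives the full 1/5.
Ludmila is living and takes 1/5.
Pelagia predeceased; the 2/5 allotted to Pelagia's branch passes to Pelagia's issue by representation.
The 2/5 is divided into 3 equal shares of 2/15 among Ireneusz, Stanislawa, Franciszka.
Ireneusz is living and takes 2/15.
Stanislawa is living and takes 2/15.
Franciszka is living and takes 2/15.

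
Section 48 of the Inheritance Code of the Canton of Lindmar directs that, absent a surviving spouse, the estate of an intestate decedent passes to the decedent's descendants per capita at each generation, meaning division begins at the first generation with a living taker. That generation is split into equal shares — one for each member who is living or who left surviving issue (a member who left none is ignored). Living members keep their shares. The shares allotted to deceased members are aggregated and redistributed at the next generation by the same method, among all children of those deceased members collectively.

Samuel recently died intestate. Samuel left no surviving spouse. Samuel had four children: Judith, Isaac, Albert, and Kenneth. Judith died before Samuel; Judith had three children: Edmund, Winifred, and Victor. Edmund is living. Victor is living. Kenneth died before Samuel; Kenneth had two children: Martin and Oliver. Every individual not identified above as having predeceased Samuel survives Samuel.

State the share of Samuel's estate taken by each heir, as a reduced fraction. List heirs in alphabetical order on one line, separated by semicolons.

There is no surviving spouse, so the entire estate passes to Samuel's descendants per capita at each generation.
At generation 1 (Judith, Isaac, Albert, Kenneth) there are 4 shares of (1)/4 = 1/4 each.
Living: Isaac and Albert — each takes 1/4.
Deceased: Judith and Kenneth. Their combined 1/2 is pooled and carried to generation 2.
At generation 2 (Edmund, Winifred, Victor, Martin, Oliver) there are 5 shares of (1/2)/5 = 1/10 each.
Living: Edmund, Winifred, Victor, Martin, and Oliver — each takes 1/10.

Albert 1/4; Edmund 1/10; Isaac 1/4; Martin 1/10; Oliver 1/10; Victor 1/10; Winifred 1/10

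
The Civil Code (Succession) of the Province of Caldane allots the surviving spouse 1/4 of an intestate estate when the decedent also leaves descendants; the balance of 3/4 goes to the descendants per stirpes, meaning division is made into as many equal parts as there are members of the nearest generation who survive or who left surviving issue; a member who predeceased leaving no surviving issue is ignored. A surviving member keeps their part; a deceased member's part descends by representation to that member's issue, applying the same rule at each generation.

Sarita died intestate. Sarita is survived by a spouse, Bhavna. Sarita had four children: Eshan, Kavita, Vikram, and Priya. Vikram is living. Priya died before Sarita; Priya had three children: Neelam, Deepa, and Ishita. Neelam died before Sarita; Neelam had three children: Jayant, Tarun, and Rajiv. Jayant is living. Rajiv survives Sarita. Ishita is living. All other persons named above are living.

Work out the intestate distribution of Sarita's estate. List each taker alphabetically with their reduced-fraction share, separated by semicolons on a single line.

Bhavna, as surviving spouse, takes 1/4.
The remaining 3/4 passes to Sarita's descendants per stirpes.
The 3/4 is divided into 4 equal shares of 3/16 among Eshan, Kavita, Vikram, Priya.
Eshan is living and takes 3/16.
Kavita is living and takes 3/16.
Vikram is living and takes 3/16.
Priya predeceased; the 3/16 allotted to Priya's branch passes to Priya's issue by representation.
The 3/16 is divided into 3 equal shares of 1/16 among Neelam, Deepa, Ishita.
Neelam predeceased; the 1/16 allotted to Neelam's branch passes to Neelam's issue by representation.
The 1/16 is divided into 3 equal shares of 1/48 among Jayant, Tarun, Rajiv.
Jayant is living and takes 1/48.
Tarun is living and takes 1/48.
Rajiv is living and takes 1/48.
Deepa is living and takes 1/16.
Ishita is living and takes 1/16.

Bhavna 1/4; Deepa 1/16; Eshan 3/16; Ishita 1/16; Jayant 1/48; Kavita 3/16; Rajiv 1/48; Tarun 1/48; Vikram 3/16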